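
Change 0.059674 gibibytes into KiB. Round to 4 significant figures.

62570 kibibytes

1 GiB = 1.04858 × 10^6 KiB.
0.059674 × 1.04858 × 10^6 ≈ 62570 KiB.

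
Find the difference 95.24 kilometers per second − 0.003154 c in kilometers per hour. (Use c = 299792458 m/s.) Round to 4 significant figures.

95.24 km/s = 342864 km/h and 0.003154 c = 3.40396e+6 km/h.
342864 − 3.40396e+6 ≈ -3.061e+6 km/h.

-3.061e+6 km/h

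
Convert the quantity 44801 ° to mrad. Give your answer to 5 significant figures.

781920 milliradians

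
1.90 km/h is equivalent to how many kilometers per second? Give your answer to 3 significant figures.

0.000528 km/s

1 kilometer per hour = 0.000277778 km/s.
So 1.90 × 0.000277778 ≈ 0.000528 km/s.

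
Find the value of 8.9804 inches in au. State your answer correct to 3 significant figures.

1.52e-12 au

1 in = 1.69789e-13 astronomical units.
Thus 8.9804 × 1.69789e-13 ≈ 1.52e-12 au.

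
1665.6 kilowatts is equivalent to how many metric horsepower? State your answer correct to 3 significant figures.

1 kilowatt = 1.35962 metric horsepower.
So 1665.6 × 1.35962 ≈ 2260 PS.

2260 PS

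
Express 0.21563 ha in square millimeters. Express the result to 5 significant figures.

2.1563 × 10^9 square millimeters

1 ha = 1.00000 × 10^10 mm².
0.21563 × 1.00000 × 10^10 ≈ 2.1563 × 10^9 mm².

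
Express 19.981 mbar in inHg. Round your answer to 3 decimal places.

0.590 inHg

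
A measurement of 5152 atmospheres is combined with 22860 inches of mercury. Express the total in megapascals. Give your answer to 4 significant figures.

599.4 MPa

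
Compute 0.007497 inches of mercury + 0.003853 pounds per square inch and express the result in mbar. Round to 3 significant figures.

0.520 mbar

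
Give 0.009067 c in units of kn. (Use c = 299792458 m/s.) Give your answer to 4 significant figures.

1 c = 5.82750 × 10^8 kn.
So 0.009067 × 5.82750 × 10^8 ≈ 5.284 × 10^6 kn.

5.284 × 10^6 kn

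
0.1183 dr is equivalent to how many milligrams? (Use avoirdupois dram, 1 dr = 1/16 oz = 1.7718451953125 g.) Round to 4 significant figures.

1 dr = 1771.85 mg.
0.1183 × 1771.85 ≈ 209.6 mg.

209.6 mg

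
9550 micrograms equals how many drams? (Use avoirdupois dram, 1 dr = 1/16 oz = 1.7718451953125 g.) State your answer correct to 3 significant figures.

0.00539 dr

1 μg = 5.64383e-7 drams.
So 9550 × 5.64383e-7 ≈ 0.00539 dr.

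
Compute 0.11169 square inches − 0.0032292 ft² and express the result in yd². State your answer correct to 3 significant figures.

0.11169 in² = 8.61806e-5 yd² and 0.0032292 ft² = 0.000358800 yd².
8.61806e-5 − 0.000358800 ≈ -0.000273 yd².

-0.000273 yd²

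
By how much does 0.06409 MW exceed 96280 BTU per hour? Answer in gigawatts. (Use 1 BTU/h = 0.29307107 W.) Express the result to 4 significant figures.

0.06409 MW = 6.40900e-5 GW and 96280 BTU/h = 2.82169e-5 GW.
6.40900e-5 − 2.82169e-5 ≈ 3.587e-5 GW.

3.587e-5 GW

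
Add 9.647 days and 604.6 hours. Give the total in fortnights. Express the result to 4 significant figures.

2.488 fortnight

9.647 d = 0.689071 fortnight and 604.6 h = 1.79940 fortnight.
0.689071 + 1.79940 ≈ 2.488 fortnight.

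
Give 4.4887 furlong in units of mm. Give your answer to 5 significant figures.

1 furlong = 201168 mm.
So 4.4887 × 201168 ≈ 902980 mm.

902980 millimeters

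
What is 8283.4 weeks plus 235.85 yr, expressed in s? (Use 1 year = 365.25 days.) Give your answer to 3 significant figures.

8283.4 wk = 5.00980 × 10^9 s and 235.85 yr = 7.44286 × 10^9 s.
5.00980 × 10^9 + 7.44286 × 10^9 ≈ 1.25 × 10^10 s.

1.25 × 10^10 seconds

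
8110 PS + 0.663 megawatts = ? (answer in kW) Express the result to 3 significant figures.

6630 kW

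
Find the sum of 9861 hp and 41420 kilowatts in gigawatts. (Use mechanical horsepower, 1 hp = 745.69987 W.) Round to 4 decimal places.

0.0488 gigawatts

9861 hp = 0.00735335 GW and 41420 kW = 0.0414200 GW.
0.00735335 + 0.0414200 ≈ 0.0488 GW.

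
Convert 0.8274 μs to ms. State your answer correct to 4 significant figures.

0.0008274 ms

1 microsecond = 0.00100000 ms.
Then 0.8274 × 0.00100000 ≈ 0.0008274 ms.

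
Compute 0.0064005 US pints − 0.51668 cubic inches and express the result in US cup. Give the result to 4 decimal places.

-0.0230 US cup

0.0064005 US pt = 0.0128010 US cup and 0.51668 in³ = 0.0357874 US cup.
0.0128010 − 0.0357874 ≈ -0.0230 US cup.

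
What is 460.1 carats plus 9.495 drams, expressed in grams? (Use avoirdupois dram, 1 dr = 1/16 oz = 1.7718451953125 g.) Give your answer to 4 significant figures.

108.8 grams

460.1 ct = 92.0200 g and 9.495 dr = 16.8237 g.
92.0200 + 16.8237 ≈ 108.8 g.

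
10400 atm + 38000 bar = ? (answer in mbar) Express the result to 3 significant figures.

4.85e+7 mbar

10400 atm = 1.05378e+7 mbar and 38000 bar = 3.80000e+7 mbar.
1.05378e+7 + 3.80000e+7 ≈ 4.85e+7 mbar.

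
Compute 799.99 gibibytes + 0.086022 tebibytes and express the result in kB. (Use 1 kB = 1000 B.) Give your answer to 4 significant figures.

799.99 GiB = 8.58983e+8 kB and 0.086022 TiB = 9.45822e+7 kB.
8.58983e+8 + 9.45822e+7 ≈ 9.536e+8 kB.

9.536e+8 kB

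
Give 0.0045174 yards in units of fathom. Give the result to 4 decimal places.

0.0023 fathom

1 yd = 0.500000 fathoms.
So 0.0045174 × 0.500000 ≈ 0.0023 fathom.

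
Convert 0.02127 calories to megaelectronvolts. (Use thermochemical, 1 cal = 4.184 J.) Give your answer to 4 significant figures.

1 cal = 2.61145e+13 MeV.
So 0.02127 × 2.61145e+13 ≈ 5.555e+11 MeV.

5.555e+11 MeV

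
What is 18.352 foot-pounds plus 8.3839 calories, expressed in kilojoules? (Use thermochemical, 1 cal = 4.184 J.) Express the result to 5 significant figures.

0.059960 kilojoules

18.352 ft·lbf = 0.0248820 kJ and 8.3839 cal = 0.0350782 kJ.
0.0248820 + 0.0350782 ≈ 0.059960 kJ.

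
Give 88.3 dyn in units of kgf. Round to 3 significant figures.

9.00e-5 kilograms-force

1 dyn = 1.01972e-6 kilograms-force.
So 88.3 × 1.01972e-6 ≈ 9.00e-5 kgf.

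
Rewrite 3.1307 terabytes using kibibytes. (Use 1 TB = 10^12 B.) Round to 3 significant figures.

3.06e+9 KiB

1 terabyte = 9.765625e+8 KiB.
3.1307 × 9.765625e+8 ≈ 3.06e+9 KiB.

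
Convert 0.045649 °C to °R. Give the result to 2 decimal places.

°R = (°C + 273.15) × 9/5.
Applying the formula gives 491.75 °R.

491.75 °R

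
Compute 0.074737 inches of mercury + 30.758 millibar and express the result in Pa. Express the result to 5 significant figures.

3328.9 Pa

0.074737 inHg = 253.089 Pa and 30.758 mbar = 3075.80 Pa.
253.089 + 3075.80 ≈ 3328.9 Pa.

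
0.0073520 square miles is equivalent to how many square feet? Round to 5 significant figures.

1 square mile = 2.78784 × 10^7 ft².
Thus 0.0073520 × 2.78784 × 10^7 ≈ 204960 ft².

204960 square feet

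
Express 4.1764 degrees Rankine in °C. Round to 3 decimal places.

°R = (°C + 273.15) × 9/5.
Applying the formula gives -270.830 °C.

-270.830 degrees Celsius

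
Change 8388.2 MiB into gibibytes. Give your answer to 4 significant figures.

1 mebibyte = 0.0009765625 GiB.
So 8388.2 × 0.0009765625 ≈ 8.192 GiB.

8.192 gibibytes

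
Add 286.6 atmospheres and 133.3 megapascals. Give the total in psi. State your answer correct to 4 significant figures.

23550 pounds per square inch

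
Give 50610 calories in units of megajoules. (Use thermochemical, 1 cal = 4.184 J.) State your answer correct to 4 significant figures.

1 cal = 4.18400e-6 MJ.
50610 × 4.18400e-6 ≈ 0.2118 MJ.

0.2118 MJ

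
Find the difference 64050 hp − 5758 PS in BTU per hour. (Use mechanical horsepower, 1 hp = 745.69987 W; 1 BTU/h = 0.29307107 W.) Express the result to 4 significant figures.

1.485 × 10^8 BTU per hour

64050 hp = 1.62971 × 10^8 BTU/h and 5758 PS = 1.44504 × 10^7 BTU/h.
1.62971 × 10^8 − 1.44504 × 10^7 ≈ 1.485 × 10^8 BTU/h.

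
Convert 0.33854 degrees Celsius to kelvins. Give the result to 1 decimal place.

273.5 K

K = °C + 273.15.
Applying the formula gives 273.5 K.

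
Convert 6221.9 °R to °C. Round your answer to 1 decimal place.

3183.5 degrees Celsius

°R = (°C + 273.15) × 9/5.
Applying the formula gives 3183.5 °C.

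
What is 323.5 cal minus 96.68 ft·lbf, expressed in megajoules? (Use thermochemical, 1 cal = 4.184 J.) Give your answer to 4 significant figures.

0.001222 MJ

323.5 cal = 0.00135352 MJ and 96.68 ft·lbf = 0.000131080 MJ.
0.00135352 − 0.000131080 ≈ 0.001222 MJ.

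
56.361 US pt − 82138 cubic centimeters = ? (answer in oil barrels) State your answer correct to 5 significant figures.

-0.34889 oil barrels

56.361 US pt = 0.167741 bbl and 82138 cm³ = 0.516632 bbl.
0.167741 − 0.516632 ≈ -0.34889 bbl.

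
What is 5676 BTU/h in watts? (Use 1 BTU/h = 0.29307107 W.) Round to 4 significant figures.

1663 W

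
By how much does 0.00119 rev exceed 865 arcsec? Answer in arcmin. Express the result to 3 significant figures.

11.3 arcmin

0.00119 rev = 25.7040 arcmin and 865 arcsec = 14.4167 arcmin.
25.7040 − 14.4167 ≈ 11.3 arcmin.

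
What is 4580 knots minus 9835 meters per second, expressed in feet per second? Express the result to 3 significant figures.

-24500 ft/s

4580 kn = 7730.17 ft/s and 9835 m/s = 32267.1 ft/s.
7730.17 − 32267.1 ≈ -24500 ft/s.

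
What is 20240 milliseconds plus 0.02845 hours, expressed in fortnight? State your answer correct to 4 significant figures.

0.0001014 fortnights

20240 ms = 1.67328 × 10^-5 fortnight and 0.02845 h = 8.46726 × 10^-5 fortnight.
1.67328 × 10^-5 + 8.46726 × 10^-5 ≈ 0.0001014 fortnight.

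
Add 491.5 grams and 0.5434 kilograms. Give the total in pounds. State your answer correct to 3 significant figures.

2.28 pounds

491.5 g = 1.08357 lb and 0.5434 kg = 1.19799 lb.
1.08357 + 1.19799 ≈ 2.28 lb.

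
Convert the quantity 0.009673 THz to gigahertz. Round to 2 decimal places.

1 THz = 1000.00 gigahertz.
Then 0.009673 × 1000.00 ≈ 9.67 GHz.

9.67 gigahertz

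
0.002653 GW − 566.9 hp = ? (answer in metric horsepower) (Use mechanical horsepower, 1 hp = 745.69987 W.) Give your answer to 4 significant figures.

3032 PS

0.002653 GW = 3607.08 PS and 566.9 hp = 574.763 PS.
3607.08 − 574.763 ≈ 3032 PS.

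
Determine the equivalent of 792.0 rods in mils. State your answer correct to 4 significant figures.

1.568 × 10^8 mil

1 rod = 198000 mil.
Thus 792.0 × 198000 ≈ 1.568 × 10^8 mil.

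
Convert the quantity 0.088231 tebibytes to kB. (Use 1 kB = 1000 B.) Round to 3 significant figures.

9.70e+7 kB

1 TiB = 1.09951e+9 kilobytes.
Thus 0.088231 × 1.09951e+9 ≈ 9.70e+7 kB.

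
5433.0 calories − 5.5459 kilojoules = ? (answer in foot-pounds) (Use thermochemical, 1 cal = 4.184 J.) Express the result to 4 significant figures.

12680 ft·lbf

5433.0 cal = 16766.0 ft·lbf and 5.5459 kJ = 4090.45 ft·lbf.
16766.0 − 4090.45 ≈ 12680 ft·lbf.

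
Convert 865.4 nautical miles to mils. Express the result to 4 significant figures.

6.310e+10 mils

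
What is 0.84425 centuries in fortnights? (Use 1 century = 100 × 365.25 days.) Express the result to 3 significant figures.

1 century = 2608.93 fortnights.
Then 0.84425 × 2608.93 ≈ 2200 fortnight.

2200 fortnights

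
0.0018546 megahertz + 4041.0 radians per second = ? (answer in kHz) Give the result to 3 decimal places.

0.0018546 MHz = 1.85460 kHz and 4041.0 rad/s = 0.643145 kHz.
1.85460 + 0.643145 ≈ 2.498 kHz.

2.498 kHz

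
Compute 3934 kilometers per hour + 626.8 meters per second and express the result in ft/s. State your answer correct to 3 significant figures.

3934 km/h = 3585.23 ft/s and 626.8 m/s = 2056.43 ft/s.
3585.23 + 2056.43 ≈ 5640 ft/s.

5640 ft/s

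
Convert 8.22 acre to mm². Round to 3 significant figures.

1 acre = 4.04686e+9 square millimeters.
So 8.22 × 4.04686e+9 ≈ 3.33e+10 mm².

3.33e+10 square millimeters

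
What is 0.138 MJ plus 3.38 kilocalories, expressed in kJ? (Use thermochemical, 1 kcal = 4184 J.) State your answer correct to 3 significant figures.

152 kJ

0.138 MJ = 138.000 kJ and 3.38 kcal = 14.1419 kJ.
138.000 + 14.1419 ≈ 152 kJ.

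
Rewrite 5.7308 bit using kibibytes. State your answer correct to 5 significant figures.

0.00069956 kibibytes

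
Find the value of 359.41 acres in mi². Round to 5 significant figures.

0.56158 mi²

1 acre = 0.00156250 mi².
Thus 359.41 × 0.00156250 ≈ 0.56158 mi².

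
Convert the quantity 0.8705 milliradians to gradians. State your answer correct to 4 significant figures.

1 milliradian = 0.0636620 grad.
0.8705 × 0.0636620 ≈ 0.05542 grad.

0.05542 grad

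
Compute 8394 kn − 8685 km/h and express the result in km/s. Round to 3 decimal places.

8394 kn = 4.31825 km/s and 8685 km/h = 2.41250 km/s.
4.31825 − 2.41250 ≈ 1.906 km/s.

1.906 km/s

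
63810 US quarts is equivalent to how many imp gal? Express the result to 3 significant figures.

1 US quart = 0.208169 imperial gallons.
Thus 63810 × 0.208169 ≈ 13300 imp gal.

13300 imperial gallons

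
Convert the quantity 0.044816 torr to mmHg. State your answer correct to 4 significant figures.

0.04482 mmHg

1 torr = 1.00000 mmHg.
Thus 0.044816 × 1.00000 ≈ 0.04482 mmHg.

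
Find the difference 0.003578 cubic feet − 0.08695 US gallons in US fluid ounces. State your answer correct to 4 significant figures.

-7.704 US fluid ounces

0.003578 ft³ = 3.42596 US fl oz and 0.08695 US gal = 11.1296 US fl oz.
3.42596 − 11.1296 ≈ -7.704 US fl oz.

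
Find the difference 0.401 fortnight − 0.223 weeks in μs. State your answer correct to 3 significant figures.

0.401 fortnight = 4.85050 × 10^11 μs and 0.223 wk = 1.34870 × 10^11 μs.
4.85050 × 10^11 − 1.34870 × 10^11 ≈ 3.50 × 10^11 μs.

3.50 × 10^11 microseconds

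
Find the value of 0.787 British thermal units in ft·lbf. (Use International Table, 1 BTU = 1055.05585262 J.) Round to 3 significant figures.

1 British thermal unit = 778.169 ft·lbf.
0.787 × 778.169 ≈ 612 ft·lbf.

612 ft·lbf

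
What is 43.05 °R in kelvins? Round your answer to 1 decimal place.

23.9 K

°R = K × 9/5.
Applying the formula gives 23.9 K.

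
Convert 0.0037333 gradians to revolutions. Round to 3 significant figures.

9.33e-6 rev

1 gradian = 0.00250000 rev.
Thus 0.0037333 × 0.00250000 ≈ 9.33e-6 rev.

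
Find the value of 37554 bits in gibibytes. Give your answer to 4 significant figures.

1 bit = 1.16415e-10 GiB.
Then 37554 × 1.16415e-10 ≈ 4.372e-6 GiB.

4.372e-6 GiB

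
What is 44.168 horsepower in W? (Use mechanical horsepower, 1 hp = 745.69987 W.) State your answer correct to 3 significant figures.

1 hp = 745.700 watts.
So 44.168 × 745.700 ≈ 32900 W.

32900 watts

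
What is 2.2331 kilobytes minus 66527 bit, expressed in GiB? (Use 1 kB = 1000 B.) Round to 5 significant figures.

-5.6650e-6 GiB

2.2331 kB = 2.07974e-6 GiB and 66527 bit = 7.74476e-6 GiB.
2.07974e-6 − 7.74476e-6 ≈ -5.6650e-6 GiB.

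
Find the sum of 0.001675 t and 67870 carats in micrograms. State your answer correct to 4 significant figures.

0.001675 t = 1.67500e+9 μg and 67870 ct = 1.35740e+10 μg.
1.67500e+9 + 1.35740e+10 ≈ 1.525e+10 μg.

1.525e+10 micrograms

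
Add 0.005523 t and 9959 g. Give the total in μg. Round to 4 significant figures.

1.548e+10 micrograms

0.005523 t = 5.52300e+9 μg and 9959 g = 9.95900e+9 μg.
5.52300e+9 + 9.95900e+9 ≈ 1.548e+10 μg.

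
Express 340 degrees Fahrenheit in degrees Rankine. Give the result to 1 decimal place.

°R = °F + 459.67.
Applying the formula gives 799.7 °R.

799.7 °R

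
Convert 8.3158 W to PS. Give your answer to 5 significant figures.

1 W = 0.00135962 metric horsepower.
Thus 8.3158 × 0.00135962 ≈ 0.011306 PS.

0.011306 metric horsepower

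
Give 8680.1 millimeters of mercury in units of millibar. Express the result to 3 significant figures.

11600 mbar

1 mmHg = 1.33322 millibar.
Then 8680.1 × 1.33322 ≈ 11600 mbar.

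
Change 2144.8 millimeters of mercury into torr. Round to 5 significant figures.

1 mmHg = 1.00000 torr.
Then 2144.8 × 1.00000 ≈ 2144.8 torr.

2144.8 torr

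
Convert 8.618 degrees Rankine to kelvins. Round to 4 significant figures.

4.788 K

°R = K × 9/5.
Applying the formula gives 4.788 K.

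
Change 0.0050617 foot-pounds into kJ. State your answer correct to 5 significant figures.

6.8627 × 10^-6 kJ

1 foot-pound = 0.001355818 kJ.
So 0.0050617 × 0.001355818 ≈ 6.8627 × 10^-6 kJ.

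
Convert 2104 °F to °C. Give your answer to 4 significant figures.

1151 degrees Celsius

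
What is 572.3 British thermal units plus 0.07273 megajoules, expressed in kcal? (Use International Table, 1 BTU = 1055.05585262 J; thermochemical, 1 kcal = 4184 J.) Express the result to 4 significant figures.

572.3 BTU = 144.314 kcal and 0.07273 MJ = 17.3829 kcal.
144.314 + 17.3829 ≈ 161.7 kcal.

161.7 kcal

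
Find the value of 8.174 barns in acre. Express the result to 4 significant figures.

1 barn = 2.47105 × 10^-32 acre.
So 8.174 × 2.47105 × 10^-32 ≈ 2.020 × 10^-31 acre.

2.020 × 10^-31 acre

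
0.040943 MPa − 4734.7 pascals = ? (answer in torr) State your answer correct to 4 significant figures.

271.6 torr

0.040943 MPa = 307.098 torr and 4734.7 Pa = 35.5132 torr.
307.098 − 35.5132 ≈ 271.6 torr.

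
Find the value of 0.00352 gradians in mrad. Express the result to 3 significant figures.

0.0553 mrad

1 gradian = 15.7080 milliradians.
So 0.00352 × 15.7080 ≈ 0.0553 mrad.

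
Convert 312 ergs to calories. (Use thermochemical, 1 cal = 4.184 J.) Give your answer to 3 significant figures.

1 erg = 2.39006 × 10^-8 calories.
312 × 2.39006 × 10^-8 ≈ 7.46 × 10^-6 cal.

7.46 × 10^-6 calories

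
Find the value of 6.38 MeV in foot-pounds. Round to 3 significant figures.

7.54e-13 ft·lbf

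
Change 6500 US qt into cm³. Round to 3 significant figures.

6.15 × 10^6 cubic centimeters

1 US qt = 946.353 cubic centimeters.
So 6500 × 946.353 ≈ 6.15 × 10^6 cm³.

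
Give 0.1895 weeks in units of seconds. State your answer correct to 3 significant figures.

1 wk = 604800 seconds.
So 0.1895 × 604800 ≈ 115000 s.

115000 s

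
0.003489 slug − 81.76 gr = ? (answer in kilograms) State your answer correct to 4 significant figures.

0.003489 slug = 0.0509181 kg and 81.76 gr = 0.00529796 kg.
0.0509181 − 0.00529796 ≈ 0.04562 kg.

0.04562 kilograms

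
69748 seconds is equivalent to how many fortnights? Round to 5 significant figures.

0.057662 fortnight

1 second = 8.26720e-7 fortnight.
69748 × 8.26720e-7 ≈ 0.057662 fortnight.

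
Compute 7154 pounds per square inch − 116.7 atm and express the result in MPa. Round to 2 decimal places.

37.50 MPa

7154 psi = 49.3251 MPa and 116.7 atm = 11.8246 MPa.
49.3251 − 11.8246 ≈ 37.50 MPa.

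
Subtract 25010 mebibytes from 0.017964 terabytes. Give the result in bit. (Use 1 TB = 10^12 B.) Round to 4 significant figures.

0.017964 TB = 1.43712e+11 bit and 25010 MiB = 2.09799e+11 bit.
1.43712e+11 − 2.09799e+11 ≈ -6.609e+10 bit.

-6.609e+10 bits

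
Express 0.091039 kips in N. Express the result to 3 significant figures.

1 kip = 4448.22 N.
Thus 0.091039 × 4448.22 ≈ 405 N.

405 N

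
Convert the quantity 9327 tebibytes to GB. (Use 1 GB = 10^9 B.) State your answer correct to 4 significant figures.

1 tebibyte = 1099.51 gigabytes.
Thus 9327 × 1099.51 ≈ 1.026 × 10^7 GB.

1.026 × 10^7 GB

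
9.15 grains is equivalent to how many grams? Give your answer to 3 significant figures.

0.593 grams

1 gr = 0.0647989 g.
Thus 9.15 × 0.0647989 ≈ 0.593 g.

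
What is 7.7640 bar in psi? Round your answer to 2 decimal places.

1 bar = 14.5038 psi.
Then 7.7640 × 14.5038 ≈ 112.61 psi.

112.61 pounds per square inch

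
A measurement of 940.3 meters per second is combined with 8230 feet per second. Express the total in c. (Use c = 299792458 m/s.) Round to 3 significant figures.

940.3 m/s = 3.13650e-6 c and 8230 ft/s = 8.36747e-6 c.
3.13650e-6 + 8.36747e-6 ≈ 1.15e-5 c.

1.15e-5 c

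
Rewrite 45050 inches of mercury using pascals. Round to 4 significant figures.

1.526 × 10^8 pascals

1 inHg = 3386.39 Pa.
Thus 45050 × 3386.39 ≈ 1.526 × 10^8 Pa.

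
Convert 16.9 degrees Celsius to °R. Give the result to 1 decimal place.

522.1 degrees Rankine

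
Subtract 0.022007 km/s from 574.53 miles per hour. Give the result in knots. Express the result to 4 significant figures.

574.53 mph = 499.253 kn and 0.022007 km/s = 42.7782 kn.
499.253 − 42.7782 ≈ 456.5 kn.

456.5 kn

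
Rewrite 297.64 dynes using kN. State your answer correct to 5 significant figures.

2.9764 × 10^-6 kN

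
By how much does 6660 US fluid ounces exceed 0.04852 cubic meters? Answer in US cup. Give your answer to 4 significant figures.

6660 US fl oz = 832.500 US cup and 0.04852 m³ = 205.082 US cup.
832.500 − 205.082 ≈ 627.4 US cup.

627.4 US cups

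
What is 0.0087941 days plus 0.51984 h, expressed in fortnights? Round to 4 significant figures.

0.002175 fortnight

0.0087941 d = 0.000628150 fortnight and 0.51984 h = 0.00154714 fortnight.
0.000628150 + 0.00154714 ≈ 0.002175 fortnight.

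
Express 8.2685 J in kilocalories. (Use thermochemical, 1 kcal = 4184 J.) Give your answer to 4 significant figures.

1 J = 0.000239006 kcal.
So 8.2685 × 0.000239006 ≈ 0.001976 kcal.

0.001976 kcal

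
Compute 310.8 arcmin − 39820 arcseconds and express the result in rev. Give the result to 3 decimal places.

-0.016 rev

310.8 arcmin = 0.0143889 rev and 39820 arcsec = 0.0307253 rev.
0.0143889 − 0.0307253 ≈ -0.016 rev.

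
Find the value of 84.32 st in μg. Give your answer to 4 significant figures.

1 stone = 6.35029 × 10^9 micrograms.
84.32 × 6.35029 × 10^9 ≈ 5.355 × 10^11 μg.

5.355 × 10^11 micrograms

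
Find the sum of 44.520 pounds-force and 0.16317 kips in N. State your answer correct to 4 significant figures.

923.9 newtons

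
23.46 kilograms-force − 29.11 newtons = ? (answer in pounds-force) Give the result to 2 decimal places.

45.18 lbf

23.46 kgf = 51.7204 lbf and 29.11 N = 6.54419 lbf.
51.7204 − 6.54419 ≈ 45.18 lbf.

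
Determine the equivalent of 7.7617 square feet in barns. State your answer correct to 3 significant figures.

1 square foot = 9.29030e+26 barn.
Then 7.7617 × 9.29030e+26 ≈ 7.21e+27 barn.

7.21e+27 barn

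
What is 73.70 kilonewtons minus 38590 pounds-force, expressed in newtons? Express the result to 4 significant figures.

73.70 kN = 73700.0 N and 38590 lbf = 171657 N.
73700.0 − 171657 ≈ -97960 N.

-97960 newtons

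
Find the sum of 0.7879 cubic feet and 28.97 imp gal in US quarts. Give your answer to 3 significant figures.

163 US qt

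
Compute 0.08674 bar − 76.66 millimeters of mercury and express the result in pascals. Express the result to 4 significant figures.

0.08674 bar = 8674.000 Pa and 76.66 mmHg = 10220.49 Pa.
8674.000 − 10220.49 ≈ -1546 Pa.

-1546 pascals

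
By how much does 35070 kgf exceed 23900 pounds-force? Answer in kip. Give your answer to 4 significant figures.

53.42 kips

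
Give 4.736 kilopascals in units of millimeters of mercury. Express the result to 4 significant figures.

35.52 mmHg

1 kPa = 7.50062 mmHg.
Then 4.736 × 7.50062 ≈ 35.52 mmHg.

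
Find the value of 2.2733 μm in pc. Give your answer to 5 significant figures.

7.3673 × 10^-23 parsecs

1 micrometer = 3.24078 × 10^-23 parsecs.
Then 2.2733 × 3.24078 × 10^-23 ≈ 7.3673 × 10^-23 pc.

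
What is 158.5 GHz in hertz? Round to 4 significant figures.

1 GHz = 1.00000 × 10^9 Hz.
So 158.5 × 1.00000 × 10^9 ≈ 1.585 × 10^11 Hz.

1.585 × 10^11 Hz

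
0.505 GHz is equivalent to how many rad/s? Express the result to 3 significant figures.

3.17 × 10^9 rad/s

1 gigahertz = 6.28319 × 10^9 rad/s.
0.505 × 6.28319 × 10^9 ≈ 3.17 × 10^9 rad/s.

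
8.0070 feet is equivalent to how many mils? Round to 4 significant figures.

1 ft = 12000.0 mil.
Then 8.0070 × 12000.0 ≈ 96080 mil.

96080 mils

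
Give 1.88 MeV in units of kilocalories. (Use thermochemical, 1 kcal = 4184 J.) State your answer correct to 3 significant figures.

1 MeV = 3.82929e-17 kcal.
So 1.88 × 3.82929e-17 ≈ 7.20e-17 kcal.

7.20e-17 kcal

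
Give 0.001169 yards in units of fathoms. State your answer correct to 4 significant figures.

1 yd = 0.500000 fathom.
So 0.001169 × 0.500000 ≈ 0.0005845 fathom.

0.0005845 fathoms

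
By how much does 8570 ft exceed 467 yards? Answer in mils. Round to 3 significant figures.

8570 ft = 1.02840e+8 mil and 467 yd = 1.68120e+7 mil.
1.02840e+8 − 1.68120e+7 ≈ 8.60e+7 mil.

8.60e+7 mil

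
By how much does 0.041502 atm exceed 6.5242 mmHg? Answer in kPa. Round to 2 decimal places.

3.34 kPa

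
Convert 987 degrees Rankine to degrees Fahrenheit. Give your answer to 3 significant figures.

°R = °F + 459.67.
Applying the formula gives 527 °F.

527 °F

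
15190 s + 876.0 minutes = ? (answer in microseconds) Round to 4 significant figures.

6.775 × 10^10 μs

15190 s = 1.51900 × 10^10 μs and 876.0 min = 5.25600 × 10^10 μs.
1.51900 × 10^10 + 5.25600 × 10^10 ≈ 6.775 × 10^10 μs.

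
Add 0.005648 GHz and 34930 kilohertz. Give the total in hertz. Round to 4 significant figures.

4.058e+7 hertz

0.005648 GHz = 5.64800e+6 Hz and 34930 kHz = 3.49300e+7 Hz.
5.64800e+6 + 3.49300e+7 ≈ 4.058e+7 Hz.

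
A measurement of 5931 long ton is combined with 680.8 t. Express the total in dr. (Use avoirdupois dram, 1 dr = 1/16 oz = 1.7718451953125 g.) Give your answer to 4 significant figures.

5931 long ton = 3.40107e+9 dr and 680.8 t = 3.84232e+8 dr.
3.40107e+9 + 3.84232e+8 ≈ 3.785e+9 dr.

3.785e+9 drams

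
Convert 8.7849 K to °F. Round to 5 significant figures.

K = (°F + 459.67) × 5/9.
Applying the formula gives -443.86 °F.

-443.86 degrees Fahrenheit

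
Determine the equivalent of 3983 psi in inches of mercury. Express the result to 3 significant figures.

1 psi = 2.03602 inHg.
Then 3983 × 2.03602 ≈ 8110 inHg.

8110 inches of mercury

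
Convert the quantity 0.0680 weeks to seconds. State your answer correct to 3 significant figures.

41100 s

1 week = 604800 s.
0.0680 × 604800 ≈ 41100 s.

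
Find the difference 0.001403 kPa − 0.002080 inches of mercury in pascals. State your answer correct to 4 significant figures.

0.001403 kPa = 1.40300 Pa and 0.002080 inHg = 7.04369 Pa.
1.40300 − 7.04369 ≈ -5.641 Pa.

-5.641 Pa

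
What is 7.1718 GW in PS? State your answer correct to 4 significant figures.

9.751 × 10^6 PS

1 gigawatt = 1.35962 × 10^6 metric horsepower.
So 7.1718 × 1.35962 × 10^6 ≈ 9.751 × 10^6 PS.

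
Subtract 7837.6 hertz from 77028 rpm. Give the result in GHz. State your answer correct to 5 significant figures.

77028 rpm = 1.28380e-6 GHz and 7837.6 Hz = 7.83760e-6 GHz.
1.28380e-6 − 7.83760e-6 ≈ -6.5538e-6 GHz.

-6.5538e-6 gigahertz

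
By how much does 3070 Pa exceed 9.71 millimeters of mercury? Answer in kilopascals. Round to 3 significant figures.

1.78 kilopascals

3070 Pa = 3.07000 kPa and 9.71 mmHg = 1.29456 kPa.
3.07000 − 1.29456 ≈ 1.78 kPa.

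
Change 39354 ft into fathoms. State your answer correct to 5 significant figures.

6559.0 fathom

1 ft = 0.166667 fathoms.
Thus 39354 × 0.166667 ≈ 6559.0 fathom.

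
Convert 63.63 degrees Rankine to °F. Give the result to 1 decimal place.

°R = °F + 459.67.
Applying the formula gives -396.0 °F.

-396.0 degrees Fahrenheit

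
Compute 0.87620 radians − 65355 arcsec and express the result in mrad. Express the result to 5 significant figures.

559.35 milliradians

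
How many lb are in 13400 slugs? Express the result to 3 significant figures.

1 slug = 32.1740 lb.
Then 13400 × 32.1740 ≈ 431000 lb.

431000 pounds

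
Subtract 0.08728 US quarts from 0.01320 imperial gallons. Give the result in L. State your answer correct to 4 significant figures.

0.01320 imp gal = 0.0600084 L and 0.08728 US qt = 0.0825977 L.
0.0600084 − 0.0825977 ≈ -0.02259 L.

-0.02259 L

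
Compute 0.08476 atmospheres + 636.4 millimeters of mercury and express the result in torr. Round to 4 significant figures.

700.8 torr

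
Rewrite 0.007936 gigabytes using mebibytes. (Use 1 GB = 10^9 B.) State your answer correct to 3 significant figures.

1 GB = 953.674 mebibytes.
So 0.007936 × 953.674 ≈ 7.57 MiB.

7.57 MiB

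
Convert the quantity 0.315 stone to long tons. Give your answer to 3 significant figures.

1 stone = 0.00625000 long ton.
Then 0.315 × 0.00625000 ≈ 0.00197 long ton.

0.00197 long ton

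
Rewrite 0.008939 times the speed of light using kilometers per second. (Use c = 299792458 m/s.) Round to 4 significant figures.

1 speed of light = 299792 km/s.
So 0.008939 × 299792 ≈ 2680 km/s.

2680 km/s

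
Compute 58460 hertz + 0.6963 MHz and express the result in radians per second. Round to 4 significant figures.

4.742e+6 radians per second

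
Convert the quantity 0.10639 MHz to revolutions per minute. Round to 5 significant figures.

6.3834 × 10^6 rpm

1 megahertz = 6.00000 × 10^7 rpm.
0.10639 × 6.00000 × 10^7 ≈ 6.3834 × 10^6 rpm.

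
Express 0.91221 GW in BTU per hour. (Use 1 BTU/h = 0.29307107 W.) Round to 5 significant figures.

3.1126 × 10^9 BTU per hour

1 gigawatt = 3.41214 × 10^9 BTU per hour.
0.91221 × 3.41214 × 10^9 ≈ 3.1126 × 10^9 BTU/h.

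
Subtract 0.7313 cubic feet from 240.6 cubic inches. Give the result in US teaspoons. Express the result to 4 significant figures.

-3401 US tsp

240.6 in³ = 799.917 US tsp and 0.7313 ft³ = 4201.35 US tsp.
799.917 − 4201.35 ≈ -3401 US tsp.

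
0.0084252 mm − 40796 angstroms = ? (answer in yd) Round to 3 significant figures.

4.75e-6 yd

0.0084252 mm = 9.21391e-6 yd and 40796 Å = 4.46150e-6 yd.
9.21391e-6 − 4.46150e-6 ≈ 4.75e-6 yd.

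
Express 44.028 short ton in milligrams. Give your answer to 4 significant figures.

3.994 × 10^10 mg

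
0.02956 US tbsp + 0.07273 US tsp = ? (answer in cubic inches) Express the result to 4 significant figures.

0.04855 in³

0.02956 US tbsp = 0.0266733 in³ and 0.07273 US tsp = 0.0218758 in³.
0.0266733 + 0.0218758 ≈ 0.04855 in³.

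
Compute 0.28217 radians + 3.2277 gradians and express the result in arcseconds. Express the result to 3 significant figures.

68700 arcsec

0.28217 rad = 58201.7 arcsec and 3.2277 grad = 10457.7 arcsec.
58201.7 + 10457.7 ≈ 68700 arcsec.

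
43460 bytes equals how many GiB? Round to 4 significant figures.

4.048 × 10^-5 GiB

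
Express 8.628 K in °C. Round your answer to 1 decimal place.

K = °C + 273.15.
Applying the formula gives -264.5 °C.

-264.5 °C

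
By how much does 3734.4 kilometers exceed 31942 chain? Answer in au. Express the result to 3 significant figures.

2.07 × 10^-5 au

3734.4 km = 2.49629 × 10^-5 au and 31942 chain = 4.29532 × 10^-6 au.
2.49629 × 10^-5 − 4.29532 × 10^-6 ≈ 2.07 × 10^-5 au.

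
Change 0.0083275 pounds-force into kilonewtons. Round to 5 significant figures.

3.7043 × 10^-5 kN

1 pound-force = 0.00444822 kN.
Then 0.0083275 × 0.00444822 ≈ 3.7043 × 10^-5 kN.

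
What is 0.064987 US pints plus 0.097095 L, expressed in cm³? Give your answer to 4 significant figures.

127.8 cm³

0.064987 US pt = 30.7503 cm³ and 0.097095 L = 97.0950 cm³.
30.7503 + 97.0950 ≈ 127.8 cm³.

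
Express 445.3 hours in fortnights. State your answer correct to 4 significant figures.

1 h = 0.00297619 fortnight.
445.3 × 0.00297619 ≈ 1.325 fortnight.

1.325 fortnight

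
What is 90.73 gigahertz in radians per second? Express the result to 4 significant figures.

5.701 × 10^11 rad/s

1 gigahertz = 6.28319 × 10^9 radians per second.
Thus 90.73 × 6.28319 × 10^9 ≈ 5.701 × 10^11 rad/s.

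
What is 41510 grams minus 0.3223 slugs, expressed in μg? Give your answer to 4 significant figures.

41510 g = 4.15100 × 10^10 μg and 0.3223 slug = 4.70361 × 10^9 μg.
4.15100 × 10^10 − 4.70361 × 10^9 ≈ 3.681 × 10^10 μg.

3.681 × 10^10 μg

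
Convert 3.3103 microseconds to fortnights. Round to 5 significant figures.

2.7367 × 10^-12 fortnights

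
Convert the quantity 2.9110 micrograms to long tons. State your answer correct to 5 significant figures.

1 μg = 9.84207e-13 long ton.
2.9110 × 9.84207e-13 ≈ 2.8650e-12 long ton.

2.8650e-12 long tons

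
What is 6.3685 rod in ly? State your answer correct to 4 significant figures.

3.385 × 10^-15 ly

1 rod = 5.31587 × 10^-16 ly.
Then 6.3685 × 5.31587 × 10^-16 ≈ 3.385 × 10^-15 ly.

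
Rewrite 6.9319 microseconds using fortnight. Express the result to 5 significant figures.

5.7307e-12 fortnight

1 μs = 8.26720e-13 fortnights.
6.9319 × 8.26720e-13 ≈ 5.7307e-12 fortnight.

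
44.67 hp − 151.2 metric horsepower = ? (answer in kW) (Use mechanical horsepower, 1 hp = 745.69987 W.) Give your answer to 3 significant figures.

-77.9 kilowatts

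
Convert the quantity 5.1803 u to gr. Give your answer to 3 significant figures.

1.33 × 10^-22 grains

1 atomic mass unit = 2.56260 × 10^-23 gr.
5.1803 × 2.56260 × 10^-23 ≈ 1.33 × 10^-22 gr.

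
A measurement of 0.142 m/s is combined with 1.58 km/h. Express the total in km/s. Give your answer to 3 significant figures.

0.000581 kilometers per second

0.142 m/s = 0.000142000 km/s and 1.58 km/h = 0.000438889 km/s.
0.000142000 + 0.000438889 ≈ 0.000581 km/s.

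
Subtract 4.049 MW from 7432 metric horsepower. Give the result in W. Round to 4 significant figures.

7432 PS = 5.46623e+6 W and 4.049 MW = 4.04900e+6 W.
5.46623e+6 − 4.04900e+6 ≈ 1.417e+6 W.

1.417e+6 W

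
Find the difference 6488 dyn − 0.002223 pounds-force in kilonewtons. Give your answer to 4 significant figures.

6488 dyn = 6.48800e-5 kN and 0.002223 lbf = 9.88840e-6 kN.
6.48800e-5 − 9.88840e-6 ≈ 5.499e-5 kN.

5.499e-5 kN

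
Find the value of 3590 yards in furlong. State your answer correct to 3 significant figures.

16.3 furlong

1 yd = 0.00454545 furlong.
Then 3590 × 0.00454545 ≈ 16.3 furlong.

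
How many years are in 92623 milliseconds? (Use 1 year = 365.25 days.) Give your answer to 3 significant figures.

2.94 × 10^-6 yr

1 ms = 3.16881 × 10^-11 yr.
92623 × 3.16881 × 10^-11 ≈ 2.94 × 10^-6 yr.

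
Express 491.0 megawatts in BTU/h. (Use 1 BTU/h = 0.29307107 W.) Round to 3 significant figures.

1.68e+9 BTU/h

1 MW = 3.41214e+6 BTU/h.
So 491.0 × 3.41214e+6 ≈ 1.68e+9 BTU/h.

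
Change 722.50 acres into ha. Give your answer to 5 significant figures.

292.39 ha

1 acre = 0.404686 ha.
Thus 722.50 × 0.404686 ≈ 292.39 ha.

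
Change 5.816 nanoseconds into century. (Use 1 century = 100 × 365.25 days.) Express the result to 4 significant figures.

1 nanosecond = 3.16881e-19 century.
5.816 × 3.16881e-19 ≈ 1.843e-18 century.

1.843e-18 century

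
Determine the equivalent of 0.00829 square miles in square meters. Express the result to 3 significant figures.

21500 m²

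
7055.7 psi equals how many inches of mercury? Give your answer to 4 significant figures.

14370 inHg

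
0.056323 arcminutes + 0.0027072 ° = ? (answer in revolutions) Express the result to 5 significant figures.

0.056323 arcmin = 2.60755e-6 rev and 0.0027072 ° = 7.52000e-6 rev.
2.60755e-6 + 7.52000e-6 ≈ 1.0128e-5 rev.

1.0128e-5 rev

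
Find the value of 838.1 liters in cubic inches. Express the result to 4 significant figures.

51140 in³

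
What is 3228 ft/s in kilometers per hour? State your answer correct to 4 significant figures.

3542 km/h

1 ft/s = 1.09728 km/h.
3228 × 1.09728 ≈ 3542 km/h.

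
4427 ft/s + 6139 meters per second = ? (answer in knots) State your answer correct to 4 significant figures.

14560 knots

4427 ft/s = 2622.93 kn and 6139 m/s = 11933.3 kn.
2622.93 + 11933.3 ≈ 14560 kn.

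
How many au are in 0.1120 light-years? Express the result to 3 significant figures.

1 ly = 63241.1 au.
Then 0.1120 × 63241.1 ≈ 7080 au.

7080 au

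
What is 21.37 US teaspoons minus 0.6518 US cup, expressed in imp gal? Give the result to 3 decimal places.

21.37 US tsp = 0.0231696 imp gal and 0.6518 US cup = 0.0339211 imp gal.
0.0231696 − 0.0339211 ≈ -0.011 imp gal.

-0.011 imp gal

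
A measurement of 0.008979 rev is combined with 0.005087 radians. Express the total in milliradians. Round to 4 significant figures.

0.008979 rev = 56.4167 mrad and 0.005087 rad = 5.08700 mrad.
56.4167 + 5.08700 ≈ 61.50 mrad.

61.50 milliradians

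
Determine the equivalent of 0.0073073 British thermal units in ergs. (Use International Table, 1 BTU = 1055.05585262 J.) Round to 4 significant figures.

1 BTU = 1.05506 × 10^10 ergs.
Thus 0.0073073 × 1.05506 × 10^10 ≈ 7.710 × 10^7 erg.

7.710 × 10^7 ergs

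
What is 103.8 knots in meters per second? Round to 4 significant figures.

53.40 meters per second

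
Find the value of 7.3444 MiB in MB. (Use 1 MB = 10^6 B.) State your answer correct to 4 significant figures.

1 mebibyte = 1.04858 MB.
Thus 7.3444 × 1.04858 ≈ 7.701 MB.

7.701 MB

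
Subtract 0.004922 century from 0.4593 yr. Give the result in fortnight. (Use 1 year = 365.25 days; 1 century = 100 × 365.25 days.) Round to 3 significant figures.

0.4593 yr = 11.9828 fortnight and 0.004922 century = 12.8411 fortnight.
11.9828 − 12.8411 ≈ -0.858 fortnight.

-0.858 fortnight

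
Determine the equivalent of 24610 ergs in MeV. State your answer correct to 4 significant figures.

1 erg = 624151 megaelectronvolts.
Thus 24610 × 624151 ≈ 1.536e+10 MeV.

1.536e+10 MeV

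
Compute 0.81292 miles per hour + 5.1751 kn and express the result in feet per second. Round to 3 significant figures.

0.81292 mph = 1.19228 ft/s and 5.1751 kn = 8.73458 ft/s.
1.19228 + 8.73458 ≈ 9.93 ft/s.

9.93 ft/s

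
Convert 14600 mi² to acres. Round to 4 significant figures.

9.344 × 10^6 acres

1 square mile = 640.000 acre.
So 14600 × 640.000 ≈ 9.344 × 10^6 acre.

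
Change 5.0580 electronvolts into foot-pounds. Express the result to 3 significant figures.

5.98e-19 ft·lbf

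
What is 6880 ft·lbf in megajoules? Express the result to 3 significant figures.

0.00933 MJ

1 ft·lbf = 1.35582 × 10^-6 MJ.
Then 6880 × 1.35582 × 10^-6 ≈ 0.00933 MJ.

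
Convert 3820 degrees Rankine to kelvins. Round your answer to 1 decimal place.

°R = K × 9/5.
Applying the formula gives 2122.2 K.

2122.2 kelvins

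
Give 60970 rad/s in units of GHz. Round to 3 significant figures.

9.70e-6 gigahertz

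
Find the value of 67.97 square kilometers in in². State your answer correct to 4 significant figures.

1.054e+11 in²

1 square kilometer = 1.55000e+9 square inches.
67.97 × 1.55000e+9 ≈ 1.054e+11 in².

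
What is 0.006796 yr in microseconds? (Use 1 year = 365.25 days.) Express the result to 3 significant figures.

1 yr = 3.15576 × 10^13 μs.
So 0.006796 × 3.15576 × 10^13 ≈ 2.14 × 10^11 μs.

2.14 × 10^11 μs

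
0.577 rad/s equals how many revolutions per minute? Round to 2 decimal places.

1 radian per second = 9.54930 revolutions per minute.
0.577 × 9.54930 ≈ 5.51 rpm.

5.51 rpm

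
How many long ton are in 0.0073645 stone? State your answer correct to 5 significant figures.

4.6028e-5 long ton

1 stone = 0.00625000 long ton.
0.0073645 × 0.00625000 ≈ 4.6028e-5 long ton.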